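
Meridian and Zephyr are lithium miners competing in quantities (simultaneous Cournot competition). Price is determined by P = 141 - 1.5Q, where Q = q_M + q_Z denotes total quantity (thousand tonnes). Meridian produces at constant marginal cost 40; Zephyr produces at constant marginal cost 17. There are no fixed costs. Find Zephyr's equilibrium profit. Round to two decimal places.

1600.67

Meridian's profit: π_M = (141 - 1.5Q)q_M - (40q_M). Setting ∂π_M/∂q_M = 0: 101 - 3q_M - (3/2)(q_Z) = 0.
Zephyr's profit: π_Z = (141 - 1.5Q)q_Z - (17q_Z). Setting ∂π_Z/∂q_Z = 0: 124 - 3q_Z - (3/2)(q_M) = 0.
Best responses: q_M = (101 - (3/2)q_Z)/3, q_Z = (124 - (3/2)q_M)/3.
Substituting one into the other gives q_M = 52/3 and q_Z = 98/3.
Price P = 141 - (3/2)·50 = 66.
Zephyr's profit: (66 - 17)·(98/3) = 1600.6667.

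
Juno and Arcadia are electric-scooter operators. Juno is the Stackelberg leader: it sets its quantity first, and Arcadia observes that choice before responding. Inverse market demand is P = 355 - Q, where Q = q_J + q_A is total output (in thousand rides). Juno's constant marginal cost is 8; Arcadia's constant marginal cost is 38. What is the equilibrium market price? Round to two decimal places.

Solve by backward induction. Given q_J, the follower Arcadia maximises π_A = (355 - q_J - q_A)q_A - 38q_A.
Follower FOC: 317 - q_J - 2q_A = 0, so q_A(q_J) = (317 - q_J)/2.
Juno substitutes q_A(q_J) into its own profit: π_J = q_J(355 - q_J - (317 - q_J)/2) - 8q_J = (393/2 - (1/2)q_J)q_J - 8q_J.
Maximising: ∂π_J/∂q_J = 377/2 - q_J = 0, giving q_J = 377/2.
Then q_A = (317 - 377/2)/2 = 257/4.
Total output Q = 1011/4, so price P = 355 - 1011/4 = 409/4.

102.25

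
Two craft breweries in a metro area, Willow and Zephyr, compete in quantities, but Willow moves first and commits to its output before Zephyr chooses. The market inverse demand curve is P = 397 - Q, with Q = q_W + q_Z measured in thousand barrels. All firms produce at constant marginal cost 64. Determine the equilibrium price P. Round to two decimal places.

Solve by backward induction. Given q_W, the follower Zephyr maximises π_Z = (397 - q_W - q_Z)q_Z - 64q_Z.
Follower FOC: 333 - q_W - 2q_Z = 0, so q_Z(q_W) = (333 - q_W)/2.
Willow substitutes q_Z(q_W) into its own profit: π_W = q_W(397 - q_W - (333 - q_W)/2) - 64q_W = (461/2 - (1/2)q_W)q_W - 64q_W.
Maximising: ∂π_W/∂q_W = 333/2 - q_W = 0, giving q_W = 333/2.
Then q_Z = (333 - 333/2)/2 = 333/4.
Total output Q = 999/4, so price P = 397 - 999/4 = 589/4.

147.25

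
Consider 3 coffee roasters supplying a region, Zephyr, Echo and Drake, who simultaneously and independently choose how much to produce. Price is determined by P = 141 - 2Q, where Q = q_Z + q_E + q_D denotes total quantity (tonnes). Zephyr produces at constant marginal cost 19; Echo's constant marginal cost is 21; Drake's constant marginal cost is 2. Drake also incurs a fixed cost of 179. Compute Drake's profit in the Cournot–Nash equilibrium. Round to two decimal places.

Zephyr's profit: π_Z = (141 - 2Q)q_Z - (19q_Z). Setting ∂π_Z/∂q_Z = 0: 122 - 4q_Z - 2(q_E + q_D) = 0.
Echo's profit: π_E = (141 - 2Q)q_E - (21q_E). Setting ∂π_E/∂q_E = 0: 120 - 4q_E - 2(q_Z + q_D) = 0.
Drake's profit: π_D = (141 - 2Q)q_D - (2q_D). Setting ∂π_D/∂q_D = 0: 139 - 4q_D - 2(q_Z + q_E) = 0.
Adding the 3 first-order conditions: 381 − 8Q = 0, so Q = 381/8.
Back-substituting: q_Z = (122 − 381/4)/2 = 107/8, q_E = (120 − 381/4)/2 = 99/8, q_D = (139 − 381/4)/2 = 175/8.
Price P = 141 - 2·(381/8) = 183/4.
Drake's profit: (183/4 - 2)·(175/8) - 179 = 778.0313.

778.03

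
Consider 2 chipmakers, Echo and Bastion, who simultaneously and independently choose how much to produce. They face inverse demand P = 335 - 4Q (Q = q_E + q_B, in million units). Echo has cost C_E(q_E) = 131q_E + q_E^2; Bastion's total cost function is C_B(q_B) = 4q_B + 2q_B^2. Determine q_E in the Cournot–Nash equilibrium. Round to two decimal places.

10.81

Echo's profit: π_E = (335 - 4Q)q_E - (131q_E + q_E²). Setting ∂π_E/∂q_E = 0: 204 - 10q_E - 4(q_B) = 0.
Bastion's profit: π_B = (335 - 4Q)q_B - (4q_B + 2q_B²). Setting ∂π_B/∂q_B = 0: 331 - 12q_B - 4(q_E) = 0.
So q_E = (204 - 4q_B)/10 and q_B = (331 - 4q_E)/12.
Solving the pair: q_E = 281/26, q_B = 1247/52.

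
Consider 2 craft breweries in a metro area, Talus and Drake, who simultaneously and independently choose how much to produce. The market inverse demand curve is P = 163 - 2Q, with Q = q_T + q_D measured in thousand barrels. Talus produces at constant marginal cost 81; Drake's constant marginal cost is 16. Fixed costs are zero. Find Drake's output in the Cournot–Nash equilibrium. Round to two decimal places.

35.33

Talus's profit: π_T = (163 - 2Q)q_T - (81q_T). Setting ∂π_T/∂q_T = 0: 82 - 4q_T - 2(q_D) = 0.
Drake's profit: π_D = (163 - 2Q)q_D - (16q_D). Setting ∂π_D/∂q_D = 0: 147 - 4q_D - 2(q_T) = 0.
Best responses: q_T = (82 - 2q_D)/4, q_D = (147 - 2q_T)/4.
Substituting one into the other gives q_T = 17/6 and q_D = 106/3.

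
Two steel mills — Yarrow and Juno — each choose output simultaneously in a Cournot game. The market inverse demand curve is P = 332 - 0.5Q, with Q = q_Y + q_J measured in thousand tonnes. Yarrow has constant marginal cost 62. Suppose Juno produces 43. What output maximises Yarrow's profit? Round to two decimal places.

With the rival's output fixed at 43, Yarrow's profit is π_Y = (332 - (1/2)·43 - (1/2)q_Y)q_Y - (62q_Y) = (621/2 - (1/2)q_Y)q_Y - (62q_Y).
∂π_Y/∂q_Y = 497/2 - q_Y = 0, so q_Y = 497/2.

248.50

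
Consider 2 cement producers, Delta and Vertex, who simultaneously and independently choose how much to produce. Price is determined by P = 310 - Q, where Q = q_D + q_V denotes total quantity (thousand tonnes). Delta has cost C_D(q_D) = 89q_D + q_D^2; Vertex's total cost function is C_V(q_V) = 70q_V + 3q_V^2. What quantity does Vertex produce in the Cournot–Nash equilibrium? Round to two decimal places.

23.84

Delta's profit: π_D = (310 - Q)q_D - (89q_D + q_D²). Setting ∂π_D/∂q_D = 0: 221 - 4q_D - (q_V) = 0.
Vertex's first-order condition: 240 - 8q_V - (q_D) = 0.
Best responses: q_D = (221 - q_V)/4, q_V = (240 - q_D)/8.
Solving the pair: q_D = 1528/31, q_V = 739/31.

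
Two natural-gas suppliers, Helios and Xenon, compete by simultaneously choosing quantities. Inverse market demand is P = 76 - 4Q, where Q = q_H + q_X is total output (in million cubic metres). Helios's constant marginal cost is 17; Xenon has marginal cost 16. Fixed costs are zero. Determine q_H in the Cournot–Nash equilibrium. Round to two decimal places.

Helios's profit: π_H = (76 - 4Q)q_H - (17q_H). Setting ∂π_H/∂q_H = 0: 59 - 8q_H - 4(q_X) = 0.
Xenon's profit: π_X = (76 - 4Q)q_X - (16q_X). Setting ∂π_X/∂q_X = 0: 60 - 8q_X - 4(q_H) = 0.
Rearranging gives the reaction functions q_H = (59 - 4q_X)/8 and q_X = (60 - 4q_H)/8.
Substituting one into the other gives q_H = 29/6 and q_X = 61/12.

4.83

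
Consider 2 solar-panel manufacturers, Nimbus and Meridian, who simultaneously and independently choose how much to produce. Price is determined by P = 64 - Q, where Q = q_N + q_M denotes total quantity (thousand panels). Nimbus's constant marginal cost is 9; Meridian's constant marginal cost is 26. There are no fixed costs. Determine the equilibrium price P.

Nimbus's profit: π_N = (64 - Q)q_N - (9q_N). Setting ∂π_N/∂q_N = 0: 55 - 2q_N - (q_M) = 0.
Meridian's profit: π_M = (64 - Q)q_M - (26q_M). Setting ∂π_M/∂q_M = 0: 38 - 2q_M - (q_N) = 0.
Best responses: q_N = (55 - q_M)/2, q_M = (38 - q_N)/2.
Solving the pair: q_N = 24, q_M = 7.
Total output Q = 31, so price P = 64 - 31 = 33.

33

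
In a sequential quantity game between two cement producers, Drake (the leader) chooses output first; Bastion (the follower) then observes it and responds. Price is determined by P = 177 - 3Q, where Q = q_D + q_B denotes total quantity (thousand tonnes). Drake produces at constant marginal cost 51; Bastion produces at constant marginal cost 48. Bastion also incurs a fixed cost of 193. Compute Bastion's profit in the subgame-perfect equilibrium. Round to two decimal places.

Solve by backward induction. Given q_D, the follower Bastion maximises π_B = (177 - 3q_D - 3q_B)q_B - 48q_B.
Setting the follower's marginal profit to zero, 129 - 3q_D - 6q_B = 0, i.e. q_B = (129 - 3q_D)/6.
The leader anticipates this reaction. Substituting into P = 177 - 3Q gives P = 225/2 - (3/2)q_D, so π_D = (225/2 - (3/2)q_D)q_D - 51q_D.
The leader's first-order condition 123/2 - 3q_D = 0 yields q_D = 41/2.
Then q_B = (129 - 3·(41/2))/6 = 45/4.
Price P = 177 - 3·(127/4) = 327/4.
Bastion's profit: (327/4 - 48)·(45/4) - 193 = 186.6875.

186.69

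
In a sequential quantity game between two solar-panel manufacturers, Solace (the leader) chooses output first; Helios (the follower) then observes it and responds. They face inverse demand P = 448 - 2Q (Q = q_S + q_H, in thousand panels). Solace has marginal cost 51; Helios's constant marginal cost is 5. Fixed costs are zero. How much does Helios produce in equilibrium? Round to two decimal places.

Solve by backward induction. Given q_S, the follower Helios maximises π_H = (448 - 2q_S - 2q_H)q_H - 5q_H.
∂π_H/∂q_H = 443 - 2q_S - 4q_H = 0 gives the reaction function q_H = (443 - 2q_S)/4.
The leader anticipates this reaction. Substituting into P = 448 - 2Q gives P = 453/2 - q_S, so π_S = (453/2 - q_S)q_S - 51q_S.
The leader's first-order condition 351/2 - 2q_S = 0 yields q_S = 351/4.
Then q_H = (443 - 2·(351/4))/4 = 535/8.

66.88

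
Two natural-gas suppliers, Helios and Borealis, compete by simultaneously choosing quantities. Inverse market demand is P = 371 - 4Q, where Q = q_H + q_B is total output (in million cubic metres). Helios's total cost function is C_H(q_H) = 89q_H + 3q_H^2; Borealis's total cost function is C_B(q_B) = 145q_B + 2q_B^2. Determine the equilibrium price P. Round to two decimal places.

252.16

Helios's profit: π_H = (371 - 4Q)q_H - (89q_H + 3q_H²). Setting ∂π_H/∂q_H = 0: 282 - 14q_H - 4(q_B) = 0.
Borealis's first-order condition: 226 - 12q_B - 4(q_H) = 0.
Best responses: q_H = (282 - 4q_B)/14, q_B = (226 - 4q_H)/12.
Solving the pair: q_H = 310/19, q_B = 509/38.
Total output Q = 1129/38, so price P = 371 - 4·(1129/38) = 252.1579.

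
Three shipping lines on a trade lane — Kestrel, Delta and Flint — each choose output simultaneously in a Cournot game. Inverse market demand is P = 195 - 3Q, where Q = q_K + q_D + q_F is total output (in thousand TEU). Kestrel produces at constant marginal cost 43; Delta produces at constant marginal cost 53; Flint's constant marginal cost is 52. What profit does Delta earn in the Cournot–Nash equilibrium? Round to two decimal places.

357.52

Kestrel's profit: π_K = (195 - 3Q)q_K - (43q_K). Setting ∂π_K/∂q_K = 0: 152 - 6q_K - 3(q_D + q_F) = 0.
Delta's profit: π_D = (195 - 3Q)q_D - (53q_D). Setting ∂π_D/∂q_D = 0: 142 - 6q_D - 3(q_K + q_F) = 0.
Flint's first-order condition: 143 - 6q_F - 3(q_K + q_D) = 0.
Summing all 3 equations gives 437 − 12Q = 0, hence Q = 437/12.
Back-substituting: q_K = (152 − 437/4)/3 = 57/4, q_D = (142 − 437/4)/3 = 131/12, q_F = (143 − 437/4)/3 = 45/4.
Price P = 195 - 3·(437/12) = 343/4.
Delta's profit: (343/4 - 53)·(131/12) = 357.5208.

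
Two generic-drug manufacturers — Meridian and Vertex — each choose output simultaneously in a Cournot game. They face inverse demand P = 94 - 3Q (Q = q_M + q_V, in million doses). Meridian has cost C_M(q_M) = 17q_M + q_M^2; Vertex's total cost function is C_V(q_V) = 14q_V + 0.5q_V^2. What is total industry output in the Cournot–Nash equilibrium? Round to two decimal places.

15.06

Meridian's profit: π_M = (94 - 3Q)q_M - (17q_M + q_M²). Setting ∂π_M/∂q_M = 0: 77 - 8q_M - 3(q_V) = 0.
Vertex's first-order condition: 80 - 7q_V - 3(q_M) = 0.
Rearranging gives the reaction functions q_M = (77 - 3q_V)/8 and q_V = (80 - 3q_M)/7.
Solving the pair: q_M = 299/47, q_V = 409/47.
Total output Q = 299/47 + 409/47 = 708/47.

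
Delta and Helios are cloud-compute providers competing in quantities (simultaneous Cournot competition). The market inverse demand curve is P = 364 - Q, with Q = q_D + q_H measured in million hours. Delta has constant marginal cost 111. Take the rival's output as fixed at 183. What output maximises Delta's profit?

35

With the rival's output fixed at 183, Delta's profit is π_D = (364 - 183 - q_D)q_D - (111q_D) = (181 - q_D)q_D - (111q_D).
∂π_D/∂q_D = 70 - 2q_D = 0, so q_D = 35.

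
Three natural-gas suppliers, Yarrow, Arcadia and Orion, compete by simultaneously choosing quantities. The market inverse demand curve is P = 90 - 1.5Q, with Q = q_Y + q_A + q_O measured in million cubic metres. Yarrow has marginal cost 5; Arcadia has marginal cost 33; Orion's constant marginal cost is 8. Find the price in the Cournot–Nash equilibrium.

34

Yarrow's profit: π_Y = (90 - 1.5Q)q_Y - (5q_Y). Setting ∂π_Y/∂q_Y = 0: 85 - 3q_Y - (3/2)(q_A + q_O) = 0.
Arcadia's profit: π_A = (90 - 1.5Q)q_A - (33q_A). Setting ∂π_A/∂q_A = 0: 57 - 3q_A - (3/2)(q_Y + q_O) = 0.
Orion's first-order condition: 82 - 3q_O - (3/2)(q_Y + q_A) = 0.
Adding the 3 conditions: 224 − 3Q − 3Q = 0, i.e. Q = 112/3.
Back-substituting: q_Y = (85 − 56)/(3/2) = 58/3, q_A = (57 − 56)/(3/2) = 2/3, q_O = (82 − 56)/(3/2) = 52/3.
Total output Q = 112/3, so price P = 90 - (3/2)·(112/3) = 34.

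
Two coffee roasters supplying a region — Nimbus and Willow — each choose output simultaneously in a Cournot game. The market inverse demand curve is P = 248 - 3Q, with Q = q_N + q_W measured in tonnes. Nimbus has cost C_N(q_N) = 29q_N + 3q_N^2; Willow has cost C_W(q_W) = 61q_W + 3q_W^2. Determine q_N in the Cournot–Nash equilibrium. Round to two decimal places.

15.31

Nimbus's profit: π_N = (248 - 3Q)q_N - (29q_N + 3q_N²). Setting ∂π_N/∂q_N = 0: 219 - 12q_N - 3(q_W) = 0.
Willow's first-order condition: 187 - 12q_W - 3(q_N) = 0.
Rearranging gives the reaction functions q_N = (219 - 3q_W)/12 and q_W = (187 - 3q_N)/12.
Solving the pair: q_N = 689/45, q_W = 529/45.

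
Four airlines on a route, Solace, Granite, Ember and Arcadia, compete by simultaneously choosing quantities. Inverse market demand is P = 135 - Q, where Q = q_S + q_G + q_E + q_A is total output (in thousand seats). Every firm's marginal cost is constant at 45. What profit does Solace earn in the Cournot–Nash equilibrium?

324

A representative firm's profit is π_i = q_i(135 - Q) - 45q_i.
Setting ∂π_i/∂q_i = 0 with rivals' quantities fixed: 90 - 2q_i - Σ_{j≠i} q_j = 0.
By symmetry each firm produces the same amount; substituting Σ_{j≠i} q_j = 3q_i yields q_i = 90/5 = 18.
Price P = 135 - 72 = 63.
Solace's profit: (63 - 45)·18 = 324.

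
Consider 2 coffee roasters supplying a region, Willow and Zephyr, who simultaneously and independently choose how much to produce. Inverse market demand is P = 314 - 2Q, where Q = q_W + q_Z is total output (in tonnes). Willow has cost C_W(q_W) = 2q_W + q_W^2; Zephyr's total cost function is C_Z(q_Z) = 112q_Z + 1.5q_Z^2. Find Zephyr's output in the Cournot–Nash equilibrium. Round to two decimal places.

Willow's profit: π_W = (314 - 2Q)q_W - (2q_W + q_W²). Setting ∂π_W/∂q_W = 0: 312 - 6q_W - 2(q_Z) = 0.
Zephyr's profit: π_Z = (314 - 2Q)q_Z - (112q_Z + (3/2)q_Z²). Setting ∂π_Z/∂q_Z = 0: 202 - 7q_Z - 2(q_W) = 0.
So q_W = (312 - 2q_Z)/6 and q_Z = (202 - 2q_W)/7.
Substituting one into the other gives q_W = 890/19 and q_Z = 294/19.

15.47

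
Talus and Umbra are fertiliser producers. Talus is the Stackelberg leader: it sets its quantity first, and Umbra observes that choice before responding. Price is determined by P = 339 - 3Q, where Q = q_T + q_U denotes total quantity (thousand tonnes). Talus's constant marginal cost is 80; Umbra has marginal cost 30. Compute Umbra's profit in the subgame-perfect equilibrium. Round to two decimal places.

The follower Umbra best-responds to any q_T: π_U = (339 - 3Q)q_U - 30q_U.
∂π_U/∂q_U = 309 - 3q_T - 6q_U = 0 gives the reaction function q_U = (309 - 3q_T)/6.
The leader anticipates this reaction. Substituting into P = 339 - 3Q gives P = 369/2 - (3/2)q_T, so π_T = (369/2 - (3/2)q_T)q_T - 80q_T.
The leader's first-order condition 209/2 - 3q_T = 0 yields q_T = 209/6.
Then q_U = (309 - 3·(209/6))/6 = 409/12.
Price P = 339 - 3·(827/12) = 529/4.
Umbra's profit: (529/4 - 30)·(409/12) = 3485.0208.

3485.02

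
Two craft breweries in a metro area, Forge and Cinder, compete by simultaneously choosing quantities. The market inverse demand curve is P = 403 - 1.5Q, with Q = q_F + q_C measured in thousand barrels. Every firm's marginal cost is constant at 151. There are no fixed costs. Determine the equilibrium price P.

Each firm earns π_i = (403 - 1.5Q)q_i - 151q_i.
First-order condition (treating rivals' output as given): 252 - 3q_i - (3/2)q_j = 0.
By symmetry each firm produces the same amount; substituting q_j = q_i yields q_i = 252/(9/2) = 56.
Total output Q = 112, so price P = 403 - (3/2)·112 = 235.

235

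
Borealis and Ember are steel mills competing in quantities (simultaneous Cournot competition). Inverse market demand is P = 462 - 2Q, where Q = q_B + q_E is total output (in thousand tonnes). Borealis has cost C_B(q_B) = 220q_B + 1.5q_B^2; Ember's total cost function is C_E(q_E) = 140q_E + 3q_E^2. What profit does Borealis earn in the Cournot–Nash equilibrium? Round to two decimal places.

Borealis's profit: π_B = (462 - 2Q)q_B - (220q_B + (3/2)q_B²). Setting ∂π_B/∂q_B = 0: 242 - 7q_B - 2(q_E) = 0.
Ember's profit: π_E = (462 - 2Q)q_E - (140q_E + 3q_E²). Setting ∂π_E/∂q_E = 0: 322 - 10q_E - 2(q_B) = 0.
Rearranging gives the reaction functions q_B = (242 - 2q_E)/7 and q_E = (322 - 2q_B)/10.
Solving the pair: q_B = 296/11, q_E = 295/11.
Price P = 462 - 2·(591/11) = 354.5455.
Borealis's profit: 354.5455·(296/11) - 220·(296/11) - (3/2)(296/11)² = 2534.3471.

2534.35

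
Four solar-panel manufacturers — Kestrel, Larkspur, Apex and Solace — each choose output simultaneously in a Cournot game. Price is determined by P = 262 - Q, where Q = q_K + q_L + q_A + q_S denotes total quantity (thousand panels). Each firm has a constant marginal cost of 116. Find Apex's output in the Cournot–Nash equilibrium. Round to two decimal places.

29.20

A representative firm's profit is π_i = q_i(262 - Q) - 116q_i.
Setting ∂π_i/∂q_i = 0 with rivals' quantities fixed: 146 - 2q_i - Σ_{j≠i} q_j = 0.
By symmetry each firm produces the same amount; substituting Σ_{j≠i} q_j = 3q_i yields q_i = 146/5.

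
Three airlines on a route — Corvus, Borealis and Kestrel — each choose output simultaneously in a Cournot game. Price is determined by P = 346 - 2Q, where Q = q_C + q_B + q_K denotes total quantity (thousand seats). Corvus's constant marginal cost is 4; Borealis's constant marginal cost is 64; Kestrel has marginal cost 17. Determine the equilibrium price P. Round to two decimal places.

Corvus's profit: π_C = (346 - 2Q)q_C - (4q_C). Setting ∂π_C/∂q_C = 0: 342 - 4q_C - 2(q_B + q_K) = 0.
Borealis's profit: π_B = (346 - 2Q)q_B - (64q_B). Setting ∂π_B/∂q_B = 0: 282 - 4q_B - 2(q_C + q_K) = 0.
Kestrel's first-order condition: 329 - 4q_K - 2(q_C + q_B) = 0.
Adding the 3 conditions: 953 − 4Q − 4Q = 0, i.e. Q = 953/8.
Back-substituting: q_C = (342 − 953/4)/2 = 415/8, q_B = (282 − 953/4)/2 = 175/8, q_K = (329 − 953/4)/2 = 363/8.
Total output Q = 953/8, so price P = 346 - 2·(953/8) = 431/4.

107.75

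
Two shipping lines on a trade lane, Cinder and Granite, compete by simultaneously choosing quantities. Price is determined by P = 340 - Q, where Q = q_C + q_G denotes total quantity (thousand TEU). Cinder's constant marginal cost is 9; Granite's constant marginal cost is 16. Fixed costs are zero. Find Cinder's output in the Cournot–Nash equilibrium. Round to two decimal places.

112.67

Cinder's profit: π_C = (340 - Q)q_C - (9q_C). Setting ∂π_C/∂q_C = 0: 331 - 2q_C - (q_G) = 0.
Granite's first-order condition: 324 - 2q_G - (q_C) = 0.
Rearranging gives the reaction functions q_C = (331 - q_G)/2 and q_G = (324 - q_C)/2.
Solving the pair: q_C = 338/3, q_G = 317/3.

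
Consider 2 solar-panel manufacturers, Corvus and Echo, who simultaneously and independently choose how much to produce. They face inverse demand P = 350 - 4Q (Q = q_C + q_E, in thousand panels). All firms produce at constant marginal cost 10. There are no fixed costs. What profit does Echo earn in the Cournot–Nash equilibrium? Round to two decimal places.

A representative firm's profit is π_i = q_i(350 - 4Q) - 10q_i.
Setting ∂π_i/∂q_i = 0 with rivals' quantities fixed: 340 - 8q_i - 4q_j = 0.
With identical firms every q_j equals q_i, so q_j = q_i and 340 = 12q_i, giving q_i = 85/3.
Price P = 350 - 4·(170/3) = 370/3.
Echo's profit: (370/3 - 10)·(85/3) = 3211.1111.

3211.11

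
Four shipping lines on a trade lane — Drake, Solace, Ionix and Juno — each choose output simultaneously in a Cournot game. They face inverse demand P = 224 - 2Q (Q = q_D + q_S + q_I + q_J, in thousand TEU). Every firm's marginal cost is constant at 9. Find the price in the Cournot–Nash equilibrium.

52

Each firm earns π_i = (224 - 2Q)q_i - 9q_i.
First-order condition (treating rivals' output as given): 215 - 4q_i - 2·Σ_{j≠i} q_j = 0.
By symmetry each firm produces the same amount; substituting Σ_{j≠i} q_j = 3q_i yields q_i = 215/10 = 43/2.
Total output Q = 86, so price P = 224 - 2·86 = 52.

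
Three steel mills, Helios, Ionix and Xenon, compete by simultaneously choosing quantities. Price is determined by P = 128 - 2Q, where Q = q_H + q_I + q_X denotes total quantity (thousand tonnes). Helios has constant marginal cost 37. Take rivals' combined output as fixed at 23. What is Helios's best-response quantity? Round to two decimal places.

With rivals' combined output fixed at 23, Helios's profit is π_H = (128 - 2·23 - 2q_H)q_H - (37q_H) = (82 - 2q_H)q_H - (37q_H).
∂π_H/∂q_H = 45 - 4q_H = 0, so q_H = 45/4.

11.25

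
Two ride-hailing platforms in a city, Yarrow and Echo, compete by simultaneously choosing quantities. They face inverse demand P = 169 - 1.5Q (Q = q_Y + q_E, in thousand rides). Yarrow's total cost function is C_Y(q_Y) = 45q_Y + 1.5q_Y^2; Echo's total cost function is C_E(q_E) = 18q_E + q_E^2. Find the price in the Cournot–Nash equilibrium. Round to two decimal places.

Yarrow's profit: π_Y = (169 - 1.5Q)q_Y - (45q_Y + (3/2)q_Y²). Setting ∂π_Y/∂q_Y = 0: 124 - 6q_Y - (3/2)(q_E) = 0.
Echo's first-order condition: 151 - 5q_E - (3/2)(q_Y) = 0.
Best responses: q_Y = (124 - (3/2)q_E)/6, q_E = (151 - (3/2)q_Y)/5.
Solving the pair: q_Y = 1574/111, q_E = 960/37.
Total output Q = 40.1261, so price P = 169 - (3/2)·40.1261 = 108.8108.

108.81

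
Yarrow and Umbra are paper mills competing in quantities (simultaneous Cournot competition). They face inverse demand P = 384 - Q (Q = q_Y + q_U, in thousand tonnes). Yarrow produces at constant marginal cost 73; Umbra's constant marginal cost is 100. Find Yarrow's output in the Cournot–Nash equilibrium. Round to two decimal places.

112.67

Yarrow's profit: π_Y = (384 - Q)q_Y - (73q_Y). Setting ∂π_Y/∂q_Y = 0: 311 - 2q_Y - (q_U) = 0.
Umbra's profit: π_U = (384 - Q)q_U - (100q_U). Setting ∂π_U/∂q_U = 0: 284 - 2q_U - (q_Y) = 0.
Rearranging gives the reaction functions q_Y = (311 - q_U)/2 and q_U = (284 - q_Y)/2.
Substituting one into the other gives q_Y = 338/3 and q_U = 257/3.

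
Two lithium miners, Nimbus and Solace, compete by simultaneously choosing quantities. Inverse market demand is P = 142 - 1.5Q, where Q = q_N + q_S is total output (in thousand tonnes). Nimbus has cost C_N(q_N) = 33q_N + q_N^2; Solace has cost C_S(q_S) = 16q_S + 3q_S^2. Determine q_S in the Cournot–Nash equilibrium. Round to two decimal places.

Nimbus's profit: π_N = (142 - 1.5Q)q_N - (33q_N + q_N²). Setting ∂π_N/∂q_N = 0: 109 - 5q_N - (3/2)(q_S) = 0.
Solace's first-order condition: 126 - 9q_S - (3/2)(q_N) = 0.
So q_N = (109 - (3/2)q_S)/5 and q_S = (126 - (3/2)q_N)/9.
Solving the pair: q_N = 352/19, q_S = 622/57.

10.91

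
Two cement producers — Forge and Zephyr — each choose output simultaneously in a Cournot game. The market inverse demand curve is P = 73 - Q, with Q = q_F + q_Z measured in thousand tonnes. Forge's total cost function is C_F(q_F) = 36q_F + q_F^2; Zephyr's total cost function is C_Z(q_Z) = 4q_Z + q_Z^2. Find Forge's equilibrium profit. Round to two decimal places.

Forge's profit: π_F = (73 - Q)q_F - (36q_F + q_F²). Setting ∂π_F/∂q_F = 0: 37 - 4q_F - (q_Z) = 0.
Zephyr's profit: π_Z = (73 - Q)q_Z - (4q_Z + q_Z²). Setting ∂π_Z/∂q_Z = 0: 69 - 4q_Z - (q_F) = 0.
Rearranging gives the reaction functions q_F = (37 - q_Z)/4 and q_Z = (69 - q_F)/4.
Solving the pair: q_F = 79/15, q_Z = 239/15.
Price P = 73 - 106/5 = 259/5.
Forge's profit: (259/5)·(79/15) - 36·(79/15) - (79/15)² = 55.4756.

55.48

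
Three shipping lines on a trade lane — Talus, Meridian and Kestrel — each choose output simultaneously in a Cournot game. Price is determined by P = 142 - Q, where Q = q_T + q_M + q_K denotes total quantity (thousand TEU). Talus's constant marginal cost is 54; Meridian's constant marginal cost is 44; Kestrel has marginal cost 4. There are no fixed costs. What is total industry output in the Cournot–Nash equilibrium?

81

Talus's profit: π_T = (142 - Q)q_T - (54q_T). Setting ∂π_T/∂q_T = 0: 88 - 2q_T - (q_M + q_K) = 0.
Meridian's profit: π_M = (142 - Q)q_M - (44q_M). Setting ∂π_M/∂q_M = 0: 98 - 2q_M - (q_T + q_K) = 0.
Kestrel's first-order condition: 138 - 2q_K - (q_T + q_M) = 0.
Summing all 3 equations gives 324 − 4Q = 0, hence Q = 81.
Back-substituting: q_T = (88 − 81) = 7, q_M = (98 − 81) = 17, q_K = (138 − 81) = 57.
Total output Q = 7 + 17 + 57 = 81.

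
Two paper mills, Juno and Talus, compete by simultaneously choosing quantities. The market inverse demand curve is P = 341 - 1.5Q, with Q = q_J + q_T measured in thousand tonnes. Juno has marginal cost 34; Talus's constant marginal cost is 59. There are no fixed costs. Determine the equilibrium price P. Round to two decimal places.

144.67

Juno's profit: π_J = (341 - 1.5Q)q_J - (34q_J). Setting ∂π_J/∂q_J = 0: 307 - 3q_J - (3/2)(q_T) = 0.
Talus's profit: π_T = (341 - 1.5Q)q_T - (59q_T). Setting ∂π_T/∂q_T = 0: 282 - 3q_T - (3/2)(q_J) = 0.
Best responses: q_J = (307 - (3/2)q_T)/3, q_T = (282 - (3/2)q_J)/3.
Substituting one into the other gives q_J = 664/9 and q_T = 514/9.
Total output Q = 1178/9, so price P = 341 - (3/2)·(1178/9) = 434/3.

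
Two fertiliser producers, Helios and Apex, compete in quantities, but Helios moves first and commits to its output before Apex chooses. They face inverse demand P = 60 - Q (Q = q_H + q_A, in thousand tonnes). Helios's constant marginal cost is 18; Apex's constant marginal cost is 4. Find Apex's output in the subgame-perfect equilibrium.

The follower Apex best-responds to any q_H: π_A = (60 - Q)q_A - 4q_A.
Follower FOC: 56 - q_H - 2q_A = 0, so q_A(q_H) = (56 - q_H)/2.
Helios substitutes q_A(q_H) into its own profit: π_H = q_H(60 - q_H - (56 - q_H)/2) - 18q_H = (32 - (1/2)q_H)q_H - 18q_H.
The leader's first-order condition 14 - q_H = 0 yields q_H = 14.
Then q_A = (56 - 14)/2 = 21.

21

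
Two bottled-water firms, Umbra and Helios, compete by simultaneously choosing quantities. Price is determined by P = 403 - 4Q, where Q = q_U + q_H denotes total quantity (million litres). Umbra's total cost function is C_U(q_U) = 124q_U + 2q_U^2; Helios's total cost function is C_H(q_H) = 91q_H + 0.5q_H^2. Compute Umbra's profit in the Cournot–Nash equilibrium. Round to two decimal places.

1130.79

Umbra's profit: π_U = (403 - 4Q)q_U - (124q_U + 2q_U²). Setting ∂π_U/∂q_U = 0: 279 - 12q_U - 4(q_H) = 0.
Helios's first-order condition: 312 - 9q_H - 4(q_U) = 0.
Best responses: q_U = (279 - 4q_H)/12, q_H = (312 - 4q_U)/9.
Solving the pair: q_U = 1263/92, q_H = 657/23.
Price P = 403 - 4·42.2935 = 233.8261.
Umbra's profit: 233.8261·(1263/92) - 124·(1263/92) - 2(1263/92)² = 1130.7909.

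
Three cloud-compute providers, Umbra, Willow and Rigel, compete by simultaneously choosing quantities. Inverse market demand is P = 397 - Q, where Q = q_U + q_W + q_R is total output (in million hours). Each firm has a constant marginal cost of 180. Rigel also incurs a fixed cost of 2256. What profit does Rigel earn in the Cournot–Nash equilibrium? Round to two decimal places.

A representative firm's profit is π_i = q_i(397 - Q) - 180q_i.
Setting ∂π_i/∂q_i = 0 with rivals' quantities fixed: 217 - 2q_i - Σ_{j≠i} q_j = 0.
By symmetry each firm produces the same amount; substituting Σ_{j≠i} q_j = 2q_i yields q_i = 217/4.
Price P = 397 - 651/4 = 937/4.
Rigel's profit: (937/4 - 180)·(217/4) - 2256 = 687.0625.

687.06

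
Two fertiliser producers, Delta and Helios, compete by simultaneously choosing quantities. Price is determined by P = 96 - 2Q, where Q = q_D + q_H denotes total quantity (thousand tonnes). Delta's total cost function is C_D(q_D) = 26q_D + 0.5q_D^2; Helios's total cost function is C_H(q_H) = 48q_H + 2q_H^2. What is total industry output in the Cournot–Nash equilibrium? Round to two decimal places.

Delta's profit: π_D = (96 - 2Q)q_D - (26q_D + (1/2)q_D²). Setting ∂π_D/∂q_D = 0: 70 - 5q_D - 2(q_H) = 0.
Helios's profit: π_H = (96 - 2Q)q_H - (48q_H + 2q_H²). Setting ∂π_H/∂q_H = 0: 48 - 8q_H - 2(q_D) = 0.
So q_D = (70 - 2q_H)/5 and q_H = (48 - 2q_D)/8.
Substituting one into the other gives q_D = 116/9 and q_H = 25/9.
Total output Q = 116/9 + 25/9 = 47/3.

15.67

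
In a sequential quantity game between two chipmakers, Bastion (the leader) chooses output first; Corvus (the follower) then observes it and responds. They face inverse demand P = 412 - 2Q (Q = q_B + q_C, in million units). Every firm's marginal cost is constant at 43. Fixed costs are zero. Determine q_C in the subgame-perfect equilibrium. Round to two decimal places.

46.13

The follower Corvus best-responds to any q_B: π_C = (412 - 2Q)q_C - 43q_C.
∂π_C/∂q_C = 369 - 2q_B - 4q_C = 0 gives the reaction function q_C = (369 - 2q_B)/4.
Bastion substitutes q_C(q_B) into its own profit: π_B = q_B(412 - 2q_B - (369 - 2q_B)/2) - 43q_B = (455/2 - q_B)q_B - 43q_B.
The leader's first-order condition 369/2 - 2q_B = 0 yields q_B = 369/4.
Then q_C = (369 - 2·(369/4))/4 = 369/8.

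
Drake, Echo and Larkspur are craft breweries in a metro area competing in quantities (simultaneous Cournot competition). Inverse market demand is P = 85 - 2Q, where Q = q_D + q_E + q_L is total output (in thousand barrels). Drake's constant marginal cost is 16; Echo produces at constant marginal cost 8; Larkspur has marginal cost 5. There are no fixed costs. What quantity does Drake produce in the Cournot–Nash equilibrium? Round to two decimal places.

6.25

Drake's profit: π_D = (85 - 2Q)q_D - (16q_D). Setting ∂π_D/∂q_D = 0: 69 - 4q_D - 2(q_E + q_L) = 0.
Echo's profit: π_E = (85 - 2Q)q_E - (8q_E). Setting ∂π_E/∂q_E = 0: 77 - 4q_E - 2(q_D + q_L) = 0.
Larkspur's profit: π_L = (85 - 2Q)q_L - (5q_L). Setting ∂π_L/∂q_L = 0: 80 - 4q_L - 2(q_D + q_E) = 0.
Adding the 3 first-order conditions: 226 − 8Q = 0, so Q = 113/4.
Back-substituting: q_D = (69 − 113/2)/2 = 25/4, q_E = (77 − 113/2)/2 = 41/4, q_L = (80 − 113/2)/2 = 47/4.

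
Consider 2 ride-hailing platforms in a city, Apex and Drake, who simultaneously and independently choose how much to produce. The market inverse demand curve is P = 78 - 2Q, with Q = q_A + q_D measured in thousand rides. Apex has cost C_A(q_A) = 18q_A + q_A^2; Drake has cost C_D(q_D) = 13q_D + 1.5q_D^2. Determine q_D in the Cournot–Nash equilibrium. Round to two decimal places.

7.11

Apex's profit: π_A = (78 - 2Q)q_A - (18q_A + q_A²). Setting ∂π_A/∂q_A = 0: 60 - 6q_A - 2(q_D) = 0.
Drake's first-order condition: 65 - 7q_D - 2(q_A) = 0.
Rearranging gives the reaction functions q_A = (60 - 2q_D)/6 and q_D = (65 - 2q_A)/7.
Substituting one into the other gives q_A = 145/19 and q_D = 135/19.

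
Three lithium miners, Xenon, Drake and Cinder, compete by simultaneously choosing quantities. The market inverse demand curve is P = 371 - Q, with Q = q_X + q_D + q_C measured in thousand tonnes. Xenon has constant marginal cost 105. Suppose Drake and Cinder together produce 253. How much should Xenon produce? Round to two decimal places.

6.50

With rivals' combined output fixed at 253, Xenon's profit is π_X = (371 - 253 - q_X)q_X - (105q_X) = (118 - q_X)q_X - (105q_X).
∂π_X/∂q_X = 13 - 2q_X = 0, so q_X = 13/2.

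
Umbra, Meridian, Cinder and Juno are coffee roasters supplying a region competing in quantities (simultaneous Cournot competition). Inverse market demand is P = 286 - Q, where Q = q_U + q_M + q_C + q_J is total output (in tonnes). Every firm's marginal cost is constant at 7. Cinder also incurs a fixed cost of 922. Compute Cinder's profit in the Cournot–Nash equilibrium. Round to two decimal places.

Each firm earns π_i = (286 - Q)q_i - 7q_i.
First-order condition (treating rivals' output as given): 279 - 2q_i - Σ_{j≠i} q_j = 0.
With identical firms every q_j equals q_i, so Σ_{j≠i} q_j = 3q_i and 279 = 5q_i, giving q_i = 279/5.
Price P = 286 - 1116/5 = 314/5.
Cinder's profit: (314/5 - 7)·(279/5) - 922 = 2191.6400.

2191.64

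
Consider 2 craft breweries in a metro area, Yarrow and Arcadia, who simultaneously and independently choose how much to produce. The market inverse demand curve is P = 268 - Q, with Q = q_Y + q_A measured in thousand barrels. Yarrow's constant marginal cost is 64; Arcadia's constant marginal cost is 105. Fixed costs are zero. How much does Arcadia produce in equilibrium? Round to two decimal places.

40.67

Yarrow's profit: π_Y = (268 - Q)q_Y - (64q_Y). Setting ∂π_Y/∂q_Y = 0: 204 - 2q_Y - (q_A) = 0.
Arcadia's profit: π_A = (268 - Q)q_A - (105q_A). Setting ∂π_A/∂q_A = 0: 163 - 2q_A - (q_Y) = 0.
Best responses: q_Y = (204 - q_A)/2, q_A = (163 - q_Y)/2.
Solving the pair: q_Y = 245/3, q_A = 122/3.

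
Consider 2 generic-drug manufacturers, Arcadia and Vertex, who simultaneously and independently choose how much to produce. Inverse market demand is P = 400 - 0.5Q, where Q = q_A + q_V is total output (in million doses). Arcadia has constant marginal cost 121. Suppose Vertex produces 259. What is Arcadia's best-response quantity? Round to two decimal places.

149.50

With the rival's output fixed at 259, Arcadia's profit is π_A = (400 - (1/2)·259 - (1/2)q_A)q_A - (121q_A) = (541/2 - (1/2)q_A)q_A - (121q_A).
∂π_A/∂q_A = 299/2 - q_A = 0, so q_A = 299/2.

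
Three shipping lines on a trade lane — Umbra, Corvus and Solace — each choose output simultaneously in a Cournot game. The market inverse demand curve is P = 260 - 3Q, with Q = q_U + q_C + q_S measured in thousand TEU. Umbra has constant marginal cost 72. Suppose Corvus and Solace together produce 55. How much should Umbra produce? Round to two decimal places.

3.83

With rivals' combined output fixed at 55, Umbra's profit is π_U = (260 - 3·55 - 3q_U)q_U - (72q_U) = (95 - 3q_U)q_U - (72q_U).
∂π_U/∂q_U = 23 - 6q_U = 0, so q_U = 23/6.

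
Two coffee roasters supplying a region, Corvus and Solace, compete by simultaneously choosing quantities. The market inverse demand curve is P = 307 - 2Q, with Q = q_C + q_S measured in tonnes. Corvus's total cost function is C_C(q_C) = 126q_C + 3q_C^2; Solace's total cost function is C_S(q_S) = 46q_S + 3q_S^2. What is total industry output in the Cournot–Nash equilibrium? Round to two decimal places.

Corvus's profit: π_C = (307 - 2Q)q_C - (126q_C + 3q_C²). Setting ∂π_C/∂q_C = 0: 181 - 10q_C - 2(q_S) = 0.
Solace's first-order condition: 261 - 10q_S - 2(q_C) = 0.
So q_C = (181 - 2q_S)/10 and q_S = (261 - 2q_C)/10.
Solving the pair: q_C = 161/12, q_S = 281/12.
Total output Q = 161/12 + 281/12 = 221/6.

36.83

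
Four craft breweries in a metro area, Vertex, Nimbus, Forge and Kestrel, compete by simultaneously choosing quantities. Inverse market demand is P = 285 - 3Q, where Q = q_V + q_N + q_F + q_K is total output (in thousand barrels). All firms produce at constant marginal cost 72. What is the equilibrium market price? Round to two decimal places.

Each firm earns π_i = (285 - 3Q)q_i - 72q_i.
First-order condition (treating rivals' output as given): 213 - 6q_i - 3·Σ_{j≠i} q_j = 0.
With identical firms every q_j equals q_i, so Σ_{j≠i} q_j = 3q_i and 213 = 15q_i, giving q_i = 71/5.
Total output Q = 284/5, so price P = 285 - 3·(284/5) = 573/5.

114.60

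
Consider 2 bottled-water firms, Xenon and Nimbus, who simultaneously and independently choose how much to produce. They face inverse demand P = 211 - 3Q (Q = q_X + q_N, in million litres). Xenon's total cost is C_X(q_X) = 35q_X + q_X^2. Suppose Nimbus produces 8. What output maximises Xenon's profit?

19

With the rival's output fixed at 8, Xenon's profit is π_X = (211 - 3·8 - 3q_X)q_X - (35q_X + q_X²) = (187 - 3q_X)q_X - (35q_X + q_X²).
∂π_X/∂q_X = 152 - 8q_X = 0, so q_X = 19.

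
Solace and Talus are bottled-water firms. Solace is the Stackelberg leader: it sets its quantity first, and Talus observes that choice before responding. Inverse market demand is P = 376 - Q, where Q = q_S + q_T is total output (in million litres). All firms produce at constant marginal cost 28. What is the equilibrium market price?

115

The follower Talus best-responds to any q_S: π_T = (376 - Q)q_T - 28q_T.
Follower FOC: 348 - q_S - 2q_T = 0, so q_T(q_S) = (348 - q_S)/2.
Solace substitutes q_T(q_S) into its own profit: π_S = q_S(376 - q_S - (348 - q_S)/2) - 28q_S = (202 - (1/2)q_S)q_S - 28q_S.
Leader FOC: 174 - q_S = 0, so q_S = 174.
Then q_T = (348 - 174)/2 = 87.
Total output Q = 261, so price P = 376 - 261 = 115.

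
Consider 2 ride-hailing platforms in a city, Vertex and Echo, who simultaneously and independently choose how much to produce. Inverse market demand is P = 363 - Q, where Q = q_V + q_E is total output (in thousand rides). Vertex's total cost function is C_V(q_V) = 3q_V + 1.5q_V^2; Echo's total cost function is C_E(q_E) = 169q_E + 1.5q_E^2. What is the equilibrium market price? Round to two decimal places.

270.67

Vertex's profit: π_V = (363 - Q)q_V - (3q_V + (3/2)q_V²). Setting ∂π_V/∂q_V = 0: 360 - 5q_V - (q_E) = 0.
Echo's first-order condition: 194 - 5q_E - (q_V) = 0.
Rearranging gives the reaction functions q_V = (360 - q_E)/5 and q_E = (194 - q_V)/5.
Substituting one into the other gives q_V = 803/12 and q_E = 305/12.
Total output Q = 277/3, so price P = 363 - 277/3 = 812/3.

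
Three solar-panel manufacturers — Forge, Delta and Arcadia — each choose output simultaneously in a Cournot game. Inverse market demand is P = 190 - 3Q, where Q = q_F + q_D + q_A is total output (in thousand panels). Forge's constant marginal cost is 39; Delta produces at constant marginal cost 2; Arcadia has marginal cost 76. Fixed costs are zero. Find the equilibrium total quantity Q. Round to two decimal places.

37.75

Forge's profit: π_F = (190 - 3Q)q_F - (39q_F). Setting ∂π_F/∂q_F = 0: 151 - 6q_F - 3(q_D + q_A) = 0.
Delta's profit: π_D = (190 - 3Q)q_D - (2q_D). Setting ∂π_D/∂q_D = 0: 188 - 6q_D - 3(q_F + q_A) = 0.
Arcadia's first-order condition: 114 - 6q_A - 3(q_F + q_D) = 0.
Adding the 3 conditions: 453 − 6Q − 6Q = 0, i.e. Q = 151/4.
Back-substituting: q_F = (151 − 453/4)/3 = 151/12, q_D = (188 − 453/4)/3 = 299/12, q_A = (114 − 453/4)/3 = 1/4.
Total output Q = 151/12 + 299/12 + 1/4 = 151/4.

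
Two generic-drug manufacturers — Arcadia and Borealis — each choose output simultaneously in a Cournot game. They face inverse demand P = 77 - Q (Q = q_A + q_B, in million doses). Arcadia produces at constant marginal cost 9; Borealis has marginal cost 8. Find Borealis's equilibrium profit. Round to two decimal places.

Arcadia's profit: π_A = (77 - Q)q_A - (9q_A). Setting ∂π_A/∂q_A = 0: 68 - 2q_A - (q_B) = 0.
Borealis's first-order condition: 69 - 2q_B - (q_A) = 0.
Best responses: q_A = (68 - q_B)/2, q_B = (69 - q_A)/2.
Solving the pair: q_A = 67/3, q_B = 70/3.
Price P = 77 - 137/3 = 94/3.
Borealis's profit: (94/3 - 8)·(70/3) = 544.4444.

544.44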